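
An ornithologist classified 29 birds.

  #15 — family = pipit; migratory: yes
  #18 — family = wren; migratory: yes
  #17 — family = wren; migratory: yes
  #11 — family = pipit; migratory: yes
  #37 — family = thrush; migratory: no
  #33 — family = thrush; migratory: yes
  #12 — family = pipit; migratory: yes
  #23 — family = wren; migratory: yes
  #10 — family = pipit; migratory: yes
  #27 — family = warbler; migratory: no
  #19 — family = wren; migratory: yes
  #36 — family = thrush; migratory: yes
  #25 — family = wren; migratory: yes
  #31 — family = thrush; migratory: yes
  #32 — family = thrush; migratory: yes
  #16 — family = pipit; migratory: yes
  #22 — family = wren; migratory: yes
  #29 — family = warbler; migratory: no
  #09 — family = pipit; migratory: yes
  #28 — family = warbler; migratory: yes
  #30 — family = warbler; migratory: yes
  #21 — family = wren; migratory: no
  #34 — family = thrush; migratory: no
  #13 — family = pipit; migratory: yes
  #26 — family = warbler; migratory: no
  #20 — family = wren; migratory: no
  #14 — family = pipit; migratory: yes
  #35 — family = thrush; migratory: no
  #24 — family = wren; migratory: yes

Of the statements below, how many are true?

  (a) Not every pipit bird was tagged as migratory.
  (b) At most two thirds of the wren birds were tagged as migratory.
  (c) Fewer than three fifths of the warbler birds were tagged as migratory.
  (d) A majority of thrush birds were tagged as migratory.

(a) pipit: |A| = 8, |A ∩ B| = 8; needs A ⊄ B (|A ∖ B| ≥ 1) — false.
(b) wren: |A| = 9, |A ∩ B| = 7; needs |A ∩ B| / |A| ≤ 2/3 — false.
(c) warbler: |A| = 5, |A ∩ B| = 2; needs |A ∩ B| / |A| < 3/5 — true.
(d) thrush: |A| = 7, |A ∩ B| = 4; needs |A ∩ B| > |A ∖ B| — true.

2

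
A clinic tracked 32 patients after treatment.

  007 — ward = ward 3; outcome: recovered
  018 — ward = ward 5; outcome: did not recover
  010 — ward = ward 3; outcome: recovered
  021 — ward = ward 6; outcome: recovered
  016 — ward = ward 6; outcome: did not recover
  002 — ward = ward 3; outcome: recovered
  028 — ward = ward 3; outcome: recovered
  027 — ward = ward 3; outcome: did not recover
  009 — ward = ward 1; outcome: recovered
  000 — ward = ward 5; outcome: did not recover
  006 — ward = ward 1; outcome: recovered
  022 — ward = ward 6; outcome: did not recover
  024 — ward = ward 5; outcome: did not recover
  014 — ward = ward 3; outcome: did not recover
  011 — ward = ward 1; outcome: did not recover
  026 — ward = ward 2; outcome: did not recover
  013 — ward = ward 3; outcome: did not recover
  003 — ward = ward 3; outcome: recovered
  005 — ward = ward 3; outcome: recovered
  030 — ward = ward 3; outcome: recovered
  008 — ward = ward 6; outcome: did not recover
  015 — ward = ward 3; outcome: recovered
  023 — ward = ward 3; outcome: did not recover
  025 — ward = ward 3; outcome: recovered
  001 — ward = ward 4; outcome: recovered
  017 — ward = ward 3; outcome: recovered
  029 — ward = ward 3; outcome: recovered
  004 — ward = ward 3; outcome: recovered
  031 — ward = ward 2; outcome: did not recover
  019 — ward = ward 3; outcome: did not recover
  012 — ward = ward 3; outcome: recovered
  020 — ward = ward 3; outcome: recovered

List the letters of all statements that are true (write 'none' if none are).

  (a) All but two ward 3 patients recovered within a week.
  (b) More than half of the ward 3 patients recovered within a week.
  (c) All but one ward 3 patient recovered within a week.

(b)

|A| = 19, |A ∩ B| = 14, |A ∖ B| = 5.
(a) |A ∖ B| = 2: fails.
(b) |A ∩ B| > |A ∖ B|: holds.
(c) |A ∖ B| = 1: fails.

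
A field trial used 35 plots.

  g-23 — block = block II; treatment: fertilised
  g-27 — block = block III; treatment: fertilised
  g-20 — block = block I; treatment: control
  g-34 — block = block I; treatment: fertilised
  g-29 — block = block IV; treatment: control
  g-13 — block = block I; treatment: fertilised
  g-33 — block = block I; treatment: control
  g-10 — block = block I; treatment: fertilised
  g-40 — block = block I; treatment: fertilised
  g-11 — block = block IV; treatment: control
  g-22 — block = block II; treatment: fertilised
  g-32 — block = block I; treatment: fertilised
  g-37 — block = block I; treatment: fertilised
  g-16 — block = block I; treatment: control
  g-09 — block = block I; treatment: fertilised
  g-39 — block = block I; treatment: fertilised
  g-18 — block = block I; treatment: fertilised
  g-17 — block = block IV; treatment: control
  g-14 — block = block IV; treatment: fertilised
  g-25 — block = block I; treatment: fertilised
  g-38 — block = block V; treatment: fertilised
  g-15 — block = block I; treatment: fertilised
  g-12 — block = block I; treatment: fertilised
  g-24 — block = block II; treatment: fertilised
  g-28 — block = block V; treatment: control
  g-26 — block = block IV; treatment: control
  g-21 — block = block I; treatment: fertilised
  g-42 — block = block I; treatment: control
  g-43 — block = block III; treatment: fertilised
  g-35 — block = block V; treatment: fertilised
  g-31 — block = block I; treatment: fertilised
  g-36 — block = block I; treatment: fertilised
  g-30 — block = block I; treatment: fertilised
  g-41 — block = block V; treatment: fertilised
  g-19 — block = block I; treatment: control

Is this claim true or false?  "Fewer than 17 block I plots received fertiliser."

'Fewer than 17 block I plots received fertiliser' holds iff |A ∩ B| < 17.
|A| = 21, |A ∩ B| = 16, |A ∖ B| = 5.
|A ∩ B| = 16, so the statement is true.

True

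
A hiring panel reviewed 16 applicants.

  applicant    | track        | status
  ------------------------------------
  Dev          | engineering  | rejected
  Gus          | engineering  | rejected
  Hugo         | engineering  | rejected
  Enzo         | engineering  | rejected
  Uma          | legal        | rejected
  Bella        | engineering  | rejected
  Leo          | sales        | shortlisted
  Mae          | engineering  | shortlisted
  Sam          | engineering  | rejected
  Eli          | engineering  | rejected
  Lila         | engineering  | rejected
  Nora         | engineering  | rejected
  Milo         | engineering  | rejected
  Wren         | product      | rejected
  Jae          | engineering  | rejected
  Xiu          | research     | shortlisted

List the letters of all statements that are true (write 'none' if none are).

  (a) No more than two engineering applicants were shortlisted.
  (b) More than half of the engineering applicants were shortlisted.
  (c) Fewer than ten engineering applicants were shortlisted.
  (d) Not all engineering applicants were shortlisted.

|A| = 12, |A ∩ B| = 1, |A ∖ B| = 11.
(a) |A ∩ B| ≤ 2: holds.
(b) |A ∩ B| > |A ∖ B|: fails.
(c) |A ∩ B| < 10: holds.
(d) A ⊄ B (|A ∖ B| ≥ 1): holds.

(a), (c), (d)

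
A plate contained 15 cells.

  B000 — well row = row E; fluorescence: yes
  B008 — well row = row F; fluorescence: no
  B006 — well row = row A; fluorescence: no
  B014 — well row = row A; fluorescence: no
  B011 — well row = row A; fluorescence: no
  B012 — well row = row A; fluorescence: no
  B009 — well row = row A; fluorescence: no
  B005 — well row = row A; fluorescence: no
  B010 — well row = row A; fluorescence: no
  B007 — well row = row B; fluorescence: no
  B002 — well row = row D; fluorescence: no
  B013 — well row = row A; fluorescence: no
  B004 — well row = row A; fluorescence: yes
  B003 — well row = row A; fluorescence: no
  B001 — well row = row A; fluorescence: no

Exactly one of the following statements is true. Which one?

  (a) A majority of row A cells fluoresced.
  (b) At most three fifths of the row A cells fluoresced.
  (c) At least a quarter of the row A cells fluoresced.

|A| = 11, |A ∩ B| = 1, |A ∖ B| = 10.
(a) requires |A ∩ B| > |A ∖ B|: false.
(b) requires |A ∩ B| / |A| ≤ 3/5: true.
(c) requires |A ∩ B| / |A| ≥ 1/4: false.

(b)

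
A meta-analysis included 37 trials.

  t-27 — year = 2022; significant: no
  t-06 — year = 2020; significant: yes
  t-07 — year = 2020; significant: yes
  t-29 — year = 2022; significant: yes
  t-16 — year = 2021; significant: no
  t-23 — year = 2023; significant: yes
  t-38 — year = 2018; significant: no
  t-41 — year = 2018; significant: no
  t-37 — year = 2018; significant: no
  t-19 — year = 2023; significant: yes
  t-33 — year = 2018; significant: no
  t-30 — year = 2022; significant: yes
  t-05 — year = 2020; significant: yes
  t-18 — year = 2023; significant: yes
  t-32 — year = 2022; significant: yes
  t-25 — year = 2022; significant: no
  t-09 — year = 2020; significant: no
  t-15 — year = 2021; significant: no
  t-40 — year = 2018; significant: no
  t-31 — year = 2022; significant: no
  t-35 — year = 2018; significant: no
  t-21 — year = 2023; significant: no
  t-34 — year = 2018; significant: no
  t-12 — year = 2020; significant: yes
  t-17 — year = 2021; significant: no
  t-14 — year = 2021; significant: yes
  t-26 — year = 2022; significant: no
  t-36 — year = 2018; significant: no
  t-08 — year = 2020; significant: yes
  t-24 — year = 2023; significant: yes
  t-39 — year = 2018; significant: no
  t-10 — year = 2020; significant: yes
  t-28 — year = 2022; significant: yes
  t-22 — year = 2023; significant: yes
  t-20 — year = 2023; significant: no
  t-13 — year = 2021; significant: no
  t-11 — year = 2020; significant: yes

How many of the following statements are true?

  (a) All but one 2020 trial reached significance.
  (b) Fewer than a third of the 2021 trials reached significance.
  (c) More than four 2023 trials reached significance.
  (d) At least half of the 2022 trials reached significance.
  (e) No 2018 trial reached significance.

(a) 2020: |A| = 8, |A ∩ B| = 7; needs |A ∖ B| = 1 — true.
(b) 2021: |A| = 5, |A ∩ B| = 1; needs |A ∩ B| / |A| < 1/3 — true.
(c) 2023: |A| = 7, |A ∩ B| = 5; needs |A ∩ B| > 4 — true.
(d) 2022: |A| = 8, |A ∩ B| = 4; needs |A ∩ B| ≥ |A ∖ B| — true.
(e) 2018: |A| = 9, |A ∩ B| = 0; needs A ∩ B = ∅ (|A ∩ B| = 0) — true.

5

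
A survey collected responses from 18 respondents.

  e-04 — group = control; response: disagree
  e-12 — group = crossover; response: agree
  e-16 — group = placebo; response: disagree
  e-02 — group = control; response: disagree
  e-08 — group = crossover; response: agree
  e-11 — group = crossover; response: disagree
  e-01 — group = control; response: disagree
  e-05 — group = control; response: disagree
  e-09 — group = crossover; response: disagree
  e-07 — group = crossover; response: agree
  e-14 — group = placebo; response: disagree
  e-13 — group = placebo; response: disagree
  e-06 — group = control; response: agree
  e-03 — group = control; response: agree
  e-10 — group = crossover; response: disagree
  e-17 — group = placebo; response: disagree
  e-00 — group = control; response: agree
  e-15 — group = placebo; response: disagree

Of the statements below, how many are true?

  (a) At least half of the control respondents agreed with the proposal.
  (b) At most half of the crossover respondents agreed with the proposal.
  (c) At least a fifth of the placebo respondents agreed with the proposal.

(a) control: |A| = 7, |A ∩ B| = 3; needs |A ∩ B| ≥ |A ∖ B| — false.
(b) crossover: |A| = 6, |A ∩ B| = 3; needs |A ∩ B| ≤ |A ∖ B| — true.
(c) placebo: |A| = 5, |A ∩ B| = 0; needs |A ∩ B| / |A| ≥ 1/5 — false.

1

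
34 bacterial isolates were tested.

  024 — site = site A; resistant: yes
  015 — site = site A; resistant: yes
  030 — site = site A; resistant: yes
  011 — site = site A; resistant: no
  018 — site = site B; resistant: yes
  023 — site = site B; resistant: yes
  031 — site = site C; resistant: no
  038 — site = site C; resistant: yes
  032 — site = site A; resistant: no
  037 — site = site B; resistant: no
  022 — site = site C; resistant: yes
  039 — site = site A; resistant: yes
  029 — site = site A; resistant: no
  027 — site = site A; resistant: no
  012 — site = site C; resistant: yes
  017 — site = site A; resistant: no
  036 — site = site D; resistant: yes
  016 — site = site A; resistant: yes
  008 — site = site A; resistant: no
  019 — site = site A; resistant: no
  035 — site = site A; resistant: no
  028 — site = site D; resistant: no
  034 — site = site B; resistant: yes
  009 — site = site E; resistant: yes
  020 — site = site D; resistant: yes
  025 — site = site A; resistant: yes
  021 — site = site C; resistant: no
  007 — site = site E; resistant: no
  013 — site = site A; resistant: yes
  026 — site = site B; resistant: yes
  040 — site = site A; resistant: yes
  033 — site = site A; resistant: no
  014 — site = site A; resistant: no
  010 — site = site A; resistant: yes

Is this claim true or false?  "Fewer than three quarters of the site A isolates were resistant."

True

'Fewer than three quarters of the site A isolates were resistant' holds iff |A ∩ B| / |A| < 3/4.
|A| = 19, |A ∩ B| = 9, |A ∖ B| = 10.
|A ∩ B|/|A| = 9/19, so the statement is true.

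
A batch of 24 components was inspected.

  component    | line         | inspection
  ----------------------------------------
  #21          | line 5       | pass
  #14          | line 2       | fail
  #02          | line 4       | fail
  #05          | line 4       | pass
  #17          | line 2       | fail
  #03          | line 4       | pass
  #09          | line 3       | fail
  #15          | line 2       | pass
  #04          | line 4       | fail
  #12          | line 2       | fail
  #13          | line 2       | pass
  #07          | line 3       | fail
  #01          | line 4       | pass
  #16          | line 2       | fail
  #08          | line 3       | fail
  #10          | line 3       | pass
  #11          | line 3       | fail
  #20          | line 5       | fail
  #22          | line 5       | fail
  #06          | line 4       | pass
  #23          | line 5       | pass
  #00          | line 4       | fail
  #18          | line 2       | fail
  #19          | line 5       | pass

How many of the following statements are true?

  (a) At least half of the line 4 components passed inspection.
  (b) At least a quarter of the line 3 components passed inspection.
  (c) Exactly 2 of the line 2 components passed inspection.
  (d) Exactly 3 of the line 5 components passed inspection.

(a) line 4: |A| = 7, |A ∩ B| = 4; needs |A ∩ B| ≥ |A ∖ B| — true.
(b) line 3: |A| = 5, |A ∩ B| = 1; needs |A ∩ B| / |A| ≥ 1/4 — false.
(c) line 2: |A| = 7, |A ∩ B| = 2; needs |A ∩ B| = 2 — true.
(d) line 5: |A| = 5, |A ∩ B| = 3; needs |A ∩ B| = 3 — true.

3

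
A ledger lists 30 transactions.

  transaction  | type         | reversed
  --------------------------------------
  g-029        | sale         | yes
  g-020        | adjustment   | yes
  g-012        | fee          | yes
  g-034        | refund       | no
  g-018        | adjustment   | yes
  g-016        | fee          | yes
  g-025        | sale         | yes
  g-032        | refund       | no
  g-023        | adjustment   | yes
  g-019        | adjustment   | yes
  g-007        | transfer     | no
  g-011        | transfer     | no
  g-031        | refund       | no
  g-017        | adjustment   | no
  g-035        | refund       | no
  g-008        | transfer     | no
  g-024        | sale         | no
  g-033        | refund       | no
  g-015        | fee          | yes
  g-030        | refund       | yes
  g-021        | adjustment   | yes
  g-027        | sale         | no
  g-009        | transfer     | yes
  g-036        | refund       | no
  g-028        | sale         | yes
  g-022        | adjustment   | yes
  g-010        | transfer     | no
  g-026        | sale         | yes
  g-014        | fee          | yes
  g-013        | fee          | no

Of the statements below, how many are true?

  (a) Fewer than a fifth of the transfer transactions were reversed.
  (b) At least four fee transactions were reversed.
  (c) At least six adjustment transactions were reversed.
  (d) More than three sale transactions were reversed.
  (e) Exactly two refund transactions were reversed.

3

(a) transfer: |A| = 5, |A ∩ B| = 1; needs |A ∩ B| / |A| < 1/5 — false.
(b) fee: |A| = 5, |A ∩ B| = 4; needs |A ∩ B| ≥ 4 — true.
(c) adjustment: |A| = 7, |A ∩ B| = 6; needs |A ∩ B| ≥ 6 — true.
(d) sale: |A| = 6, |A ∩ B| = 4; needs |A ∩ B| > 3 — true.
(e) refund: |A| = 7, |A ∩ B| = 1; needs |A ∩ B| = 2 — false.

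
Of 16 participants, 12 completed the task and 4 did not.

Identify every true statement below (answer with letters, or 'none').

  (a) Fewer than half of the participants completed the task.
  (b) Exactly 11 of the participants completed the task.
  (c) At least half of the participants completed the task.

(c)

|A| = 16, |A ∩ B| = 12, |A ∖ B| = 4.
(a) |A ∩ B| < |A ∖ B|: fails.
(b) |A ∩ B| = 11: fails.
(c) |A ∩ B| ≥ |A ∖ B|: holds.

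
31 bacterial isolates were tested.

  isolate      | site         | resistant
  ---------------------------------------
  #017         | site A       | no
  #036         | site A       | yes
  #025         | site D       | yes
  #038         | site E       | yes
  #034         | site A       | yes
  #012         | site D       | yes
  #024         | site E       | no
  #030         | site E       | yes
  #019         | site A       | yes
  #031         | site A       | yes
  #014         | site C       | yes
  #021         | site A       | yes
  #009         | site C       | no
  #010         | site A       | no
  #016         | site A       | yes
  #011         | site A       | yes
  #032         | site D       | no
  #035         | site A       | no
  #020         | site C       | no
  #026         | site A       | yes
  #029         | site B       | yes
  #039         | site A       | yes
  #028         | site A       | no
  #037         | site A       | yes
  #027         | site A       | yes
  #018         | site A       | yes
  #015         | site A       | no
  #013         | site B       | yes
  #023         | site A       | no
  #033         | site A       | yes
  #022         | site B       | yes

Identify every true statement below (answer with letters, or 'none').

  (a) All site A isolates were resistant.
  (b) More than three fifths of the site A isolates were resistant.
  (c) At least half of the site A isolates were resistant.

(b), (c)

|A| = 19, |A ∩ B| = 13, |A ∖ B| = 6.
(a) A ⊆ B, i.e. every element of A is in B (|A ∖ B| = 0): fails.
(b) |A ∩ B| / |A| > 3/5: holds.
(c) |A ∩ B| ≥ |A ∖ B|: holds.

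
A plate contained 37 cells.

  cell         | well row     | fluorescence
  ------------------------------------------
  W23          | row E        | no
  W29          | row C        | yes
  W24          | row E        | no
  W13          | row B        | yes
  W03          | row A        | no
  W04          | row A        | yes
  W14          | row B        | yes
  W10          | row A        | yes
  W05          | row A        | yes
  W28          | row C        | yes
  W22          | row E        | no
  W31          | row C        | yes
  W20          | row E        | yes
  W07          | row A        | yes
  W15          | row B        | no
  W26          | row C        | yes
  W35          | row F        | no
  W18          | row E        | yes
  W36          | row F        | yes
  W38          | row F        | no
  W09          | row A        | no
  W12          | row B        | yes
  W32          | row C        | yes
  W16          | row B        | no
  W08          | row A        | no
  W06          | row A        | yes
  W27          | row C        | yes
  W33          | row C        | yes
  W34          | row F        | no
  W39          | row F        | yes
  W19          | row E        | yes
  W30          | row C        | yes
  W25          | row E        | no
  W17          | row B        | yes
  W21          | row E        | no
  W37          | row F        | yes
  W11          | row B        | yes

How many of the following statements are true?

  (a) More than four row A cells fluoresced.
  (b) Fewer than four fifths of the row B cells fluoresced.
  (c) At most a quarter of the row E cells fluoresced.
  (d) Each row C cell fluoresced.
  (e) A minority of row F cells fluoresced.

3

(a) row A: |A| = 8, |A ∩ B| = 5; needs |A ∩ B| > 4 — true.
(b) row B: |A| = 7, |A ∩ B| = 5; needs |A ∩ B| / |A| < 4/5 — true.
(c) row E: |A| = 8, |A ∩ B| = 3; needs |A ∩ B| / |A| ≤ 1/4 — false.
(d) row C: |A| = 8, |A ∩ B| = 8; needs A ⊆ B, i.e. every element of A is in B (|A ∖ B| = 0) — true.
(e) row F: |A| = 6, |A ∩ B| = 3; needs |A ∩ B| < |A ∖ B| — false.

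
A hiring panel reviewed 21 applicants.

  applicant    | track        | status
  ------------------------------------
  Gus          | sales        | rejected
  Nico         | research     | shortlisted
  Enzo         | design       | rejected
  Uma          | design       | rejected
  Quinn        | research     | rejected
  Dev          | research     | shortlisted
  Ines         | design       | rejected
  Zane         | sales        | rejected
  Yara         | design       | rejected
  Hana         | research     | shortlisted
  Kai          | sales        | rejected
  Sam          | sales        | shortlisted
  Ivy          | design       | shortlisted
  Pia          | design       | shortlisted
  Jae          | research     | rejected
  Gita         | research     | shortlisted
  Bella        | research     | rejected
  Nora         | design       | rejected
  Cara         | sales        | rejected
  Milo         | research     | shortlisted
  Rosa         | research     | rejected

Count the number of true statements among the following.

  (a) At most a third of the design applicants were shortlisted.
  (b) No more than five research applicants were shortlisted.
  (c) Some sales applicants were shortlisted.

3

(a) design: |A| = 7, |A ∩ B| = 2; needs |A ∩ B| / |A| ≤ 1/3 — true.
(b) research: |A| = 9, |A ∩ B| = 5; needs |A ∩ B| ≤ 5 — true.
(c) sales: |A| = 5, |A ∩ B| = 1; needs A ∩ B ≠ ∅ (|A ∩ B| ≥ 1) — true.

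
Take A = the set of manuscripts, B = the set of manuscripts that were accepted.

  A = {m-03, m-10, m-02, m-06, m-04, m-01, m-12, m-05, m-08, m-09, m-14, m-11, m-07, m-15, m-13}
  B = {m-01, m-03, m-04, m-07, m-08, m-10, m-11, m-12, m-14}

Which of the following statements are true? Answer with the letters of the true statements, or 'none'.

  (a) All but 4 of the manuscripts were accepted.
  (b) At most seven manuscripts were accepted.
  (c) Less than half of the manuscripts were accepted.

|A| = 15, |A ∩ B| = 9, |A ∖ B| = 6.
(a) |A ∖ B| = 4: fails.
(b) |A ∩ B| ≤ 7: fails.
(c) |A ∩ B| < |A ∖ B|: fails.

none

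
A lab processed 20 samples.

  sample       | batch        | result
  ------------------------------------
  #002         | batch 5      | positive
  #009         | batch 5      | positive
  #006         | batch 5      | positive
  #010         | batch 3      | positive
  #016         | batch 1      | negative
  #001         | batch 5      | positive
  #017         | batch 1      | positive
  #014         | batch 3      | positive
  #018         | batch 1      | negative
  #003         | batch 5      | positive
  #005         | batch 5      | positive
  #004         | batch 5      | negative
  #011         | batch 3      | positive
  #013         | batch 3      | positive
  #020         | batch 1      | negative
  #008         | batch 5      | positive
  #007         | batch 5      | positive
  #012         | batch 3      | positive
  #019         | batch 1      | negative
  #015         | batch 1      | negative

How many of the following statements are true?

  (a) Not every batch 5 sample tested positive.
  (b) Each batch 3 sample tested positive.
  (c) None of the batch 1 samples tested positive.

2

(a) batch 5: |A| = 9, |A ∩ B| = 8; needs A ⊄ B (|A ∖ B| ≥ 1) — true.
(b) batch 3: |A| = 5, |A ∩ B| = 5; needs A ⊆ B, i.e. every element of A is in B (|A ∖ B| = 0) — true.
(c) batch 1: |A| = 6, |A ∩ B| = 1; needs A ∩ B = ∅ (|A ∩ B| = 0) — false.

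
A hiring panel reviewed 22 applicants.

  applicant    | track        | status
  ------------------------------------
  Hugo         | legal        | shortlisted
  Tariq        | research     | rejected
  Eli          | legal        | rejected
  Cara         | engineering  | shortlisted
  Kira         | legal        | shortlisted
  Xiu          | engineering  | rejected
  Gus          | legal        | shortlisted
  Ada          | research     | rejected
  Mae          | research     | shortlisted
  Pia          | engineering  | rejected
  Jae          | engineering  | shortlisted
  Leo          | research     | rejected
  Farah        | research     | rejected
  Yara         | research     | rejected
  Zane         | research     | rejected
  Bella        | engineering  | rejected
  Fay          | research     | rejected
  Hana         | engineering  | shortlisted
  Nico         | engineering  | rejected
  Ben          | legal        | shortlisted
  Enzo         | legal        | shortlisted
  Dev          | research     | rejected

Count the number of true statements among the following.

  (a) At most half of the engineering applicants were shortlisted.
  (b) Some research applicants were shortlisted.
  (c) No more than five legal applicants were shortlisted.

(a) engineering: |A| = 7, |A ∩ B| = 3; needs |A ∩ B| ≤ |A ∖ B| — true.
(b) research: |A| = 9, |A ∩ B| = 1; needs A ∩ B ≠ ∅ (|A ∩ B| ≥ 1) — true.
(c) legal: |A| = 6, |A ∩ B| = 5; needs |A ∩ B| ≤ 5 — true.

3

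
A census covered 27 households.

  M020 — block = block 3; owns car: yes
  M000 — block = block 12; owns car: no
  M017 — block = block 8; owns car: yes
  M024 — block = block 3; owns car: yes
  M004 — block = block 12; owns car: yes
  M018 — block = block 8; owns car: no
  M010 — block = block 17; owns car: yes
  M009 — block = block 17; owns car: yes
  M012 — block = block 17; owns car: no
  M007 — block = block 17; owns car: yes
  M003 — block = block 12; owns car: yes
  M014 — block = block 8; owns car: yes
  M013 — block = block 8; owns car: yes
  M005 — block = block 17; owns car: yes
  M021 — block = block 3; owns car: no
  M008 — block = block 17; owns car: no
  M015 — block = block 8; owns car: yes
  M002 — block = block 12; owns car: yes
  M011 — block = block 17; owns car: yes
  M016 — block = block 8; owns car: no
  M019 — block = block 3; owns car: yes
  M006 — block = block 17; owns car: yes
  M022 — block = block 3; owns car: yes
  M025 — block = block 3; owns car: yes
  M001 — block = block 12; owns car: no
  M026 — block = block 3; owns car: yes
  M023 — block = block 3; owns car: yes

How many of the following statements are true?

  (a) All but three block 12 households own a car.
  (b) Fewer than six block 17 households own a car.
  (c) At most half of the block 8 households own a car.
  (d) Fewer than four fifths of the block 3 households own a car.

(a) block 12: |A| = 5, |A ∩ B| = 3; needs |A ∖ B| = 3 — false.
(b) block 17: |A| = 8, |A ∩ B| = 6; needs |A ∩ B| < 6 — false.
(c) block 8: |A| = 6, |A ∩ B| = 4; needs |A ∩ B| ≤ |A ∖ B| — false.
(d) block 3: |A| = 8, |A ∩ B| = 7; needs |A ∩ B| / |A| < 4/5 — false.

0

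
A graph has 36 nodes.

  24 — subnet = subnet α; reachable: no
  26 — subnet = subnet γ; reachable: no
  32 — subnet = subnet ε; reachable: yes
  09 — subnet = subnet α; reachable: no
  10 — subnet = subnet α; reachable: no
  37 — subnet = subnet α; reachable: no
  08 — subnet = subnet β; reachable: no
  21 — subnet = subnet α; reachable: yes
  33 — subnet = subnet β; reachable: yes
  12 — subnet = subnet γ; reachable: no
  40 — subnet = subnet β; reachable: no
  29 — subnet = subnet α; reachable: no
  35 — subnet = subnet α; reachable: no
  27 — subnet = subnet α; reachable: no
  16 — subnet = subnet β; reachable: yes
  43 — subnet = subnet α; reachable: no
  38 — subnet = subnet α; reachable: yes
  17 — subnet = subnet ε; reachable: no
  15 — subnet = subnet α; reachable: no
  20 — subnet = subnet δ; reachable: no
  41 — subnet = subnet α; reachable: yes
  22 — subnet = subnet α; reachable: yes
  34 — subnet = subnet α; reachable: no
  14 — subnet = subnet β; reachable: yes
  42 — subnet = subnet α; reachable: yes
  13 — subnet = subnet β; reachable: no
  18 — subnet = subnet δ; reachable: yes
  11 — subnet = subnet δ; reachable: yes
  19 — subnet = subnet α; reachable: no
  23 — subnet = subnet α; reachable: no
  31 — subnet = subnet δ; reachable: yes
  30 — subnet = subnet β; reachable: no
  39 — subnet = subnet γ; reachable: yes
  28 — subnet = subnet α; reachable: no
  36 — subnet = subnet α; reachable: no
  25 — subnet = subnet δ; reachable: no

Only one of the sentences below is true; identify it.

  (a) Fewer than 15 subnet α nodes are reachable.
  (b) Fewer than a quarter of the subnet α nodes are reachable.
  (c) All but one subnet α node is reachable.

(a)

|A| = 19, |A ∩ B| = 5, |A ∖ B| = 14.
(a) requires |A ∩ B| < 15: true.
(b) requires |A ∩ B| / |A| < 1/4: false.
(c) requires |A ∖ B| = 1: false.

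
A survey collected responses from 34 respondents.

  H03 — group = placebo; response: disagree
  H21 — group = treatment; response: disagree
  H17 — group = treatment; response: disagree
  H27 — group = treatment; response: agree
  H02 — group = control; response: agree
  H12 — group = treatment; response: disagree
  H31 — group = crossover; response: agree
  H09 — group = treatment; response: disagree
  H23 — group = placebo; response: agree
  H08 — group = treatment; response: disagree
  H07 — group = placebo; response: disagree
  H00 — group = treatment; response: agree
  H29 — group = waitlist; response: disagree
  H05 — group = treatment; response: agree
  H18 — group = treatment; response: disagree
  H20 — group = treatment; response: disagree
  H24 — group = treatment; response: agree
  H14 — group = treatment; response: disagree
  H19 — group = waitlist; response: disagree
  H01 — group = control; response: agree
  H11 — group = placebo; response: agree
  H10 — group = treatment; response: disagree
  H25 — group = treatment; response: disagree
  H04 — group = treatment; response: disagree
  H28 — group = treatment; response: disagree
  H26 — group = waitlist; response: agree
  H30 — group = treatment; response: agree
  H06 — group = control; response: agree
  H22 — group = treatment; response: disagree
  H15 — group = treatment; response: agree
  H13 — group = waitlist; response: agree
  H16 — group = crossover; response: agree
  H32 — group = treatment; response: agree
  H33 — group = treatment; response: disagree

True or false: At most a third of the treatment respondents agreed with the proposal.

Truth condition: |A ∩ B| / |A| ≤ 1/3.
|A| = 21, |A ∩ B| = 7, |A ∖ B| = 14.
|A ∩ B|/|A| = 7/21, so the statement is true.

True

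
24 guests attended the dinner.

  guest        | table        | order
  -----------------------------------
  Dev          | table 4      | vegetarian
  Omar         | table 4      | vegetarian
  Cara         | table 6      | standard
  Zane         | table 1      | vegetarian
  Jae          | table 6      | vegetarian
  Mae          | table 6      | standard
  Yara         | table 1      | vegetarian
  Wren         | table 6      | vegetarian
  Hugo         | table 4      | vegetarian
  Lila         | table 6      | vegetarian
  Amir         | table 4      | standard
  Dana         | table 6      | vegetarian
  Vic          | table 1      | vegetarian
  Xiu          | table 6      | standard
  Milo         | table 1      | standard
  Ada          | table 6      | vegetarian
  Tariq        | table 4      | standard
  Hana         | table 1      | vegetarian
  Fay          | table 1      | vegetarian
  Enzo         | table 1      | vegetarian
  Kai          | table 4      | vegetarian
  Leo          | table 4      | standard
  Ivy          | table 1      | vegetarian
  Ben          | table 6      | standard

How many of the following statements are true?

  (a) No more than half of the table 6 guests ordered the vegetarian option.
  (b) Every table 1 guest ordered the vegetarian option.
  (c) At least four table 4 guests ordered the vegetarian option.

(a) table 6: |A| = 9, |A ∩ B| = 5; needs |A ∩ B| ≤ |A ∖ B| — false.
(b) table 1: |A| = 8, |A ∩ B| = 7; needs A ⊆ B, i.e. every element of A is in B (|A ∖ B| = 0) — false.
(c) table 4: |A| = 7, |A ∩ B| = 4; needs |A ∩ B| ≥ 4 — true.

1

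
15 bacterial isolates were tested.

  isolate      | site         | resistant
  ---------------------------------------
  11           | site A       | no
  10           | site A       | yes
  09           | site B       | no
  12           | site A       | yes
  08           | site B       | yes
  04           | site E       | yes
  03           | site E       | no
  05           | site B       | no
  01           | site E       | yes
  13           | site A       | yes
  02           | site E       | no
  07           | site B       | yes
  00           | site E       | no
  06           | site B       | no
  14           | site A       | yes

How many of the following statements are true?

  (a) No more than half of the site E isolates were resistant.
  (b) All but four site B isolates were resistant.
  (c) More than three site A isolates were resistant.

2

(a) site E: |A| = 5, |A ∩ B| = 2; needs |A ∩ B| ≤ |A ∖ B| — true.
(b) site B: |A| = 5, |A ∩ B| = 2; needs |A ∖ B| = 4 — false.
(c) site A: |A| = 5, |A ∩ B| = 4; needs |A ∩ B| > 3 — true.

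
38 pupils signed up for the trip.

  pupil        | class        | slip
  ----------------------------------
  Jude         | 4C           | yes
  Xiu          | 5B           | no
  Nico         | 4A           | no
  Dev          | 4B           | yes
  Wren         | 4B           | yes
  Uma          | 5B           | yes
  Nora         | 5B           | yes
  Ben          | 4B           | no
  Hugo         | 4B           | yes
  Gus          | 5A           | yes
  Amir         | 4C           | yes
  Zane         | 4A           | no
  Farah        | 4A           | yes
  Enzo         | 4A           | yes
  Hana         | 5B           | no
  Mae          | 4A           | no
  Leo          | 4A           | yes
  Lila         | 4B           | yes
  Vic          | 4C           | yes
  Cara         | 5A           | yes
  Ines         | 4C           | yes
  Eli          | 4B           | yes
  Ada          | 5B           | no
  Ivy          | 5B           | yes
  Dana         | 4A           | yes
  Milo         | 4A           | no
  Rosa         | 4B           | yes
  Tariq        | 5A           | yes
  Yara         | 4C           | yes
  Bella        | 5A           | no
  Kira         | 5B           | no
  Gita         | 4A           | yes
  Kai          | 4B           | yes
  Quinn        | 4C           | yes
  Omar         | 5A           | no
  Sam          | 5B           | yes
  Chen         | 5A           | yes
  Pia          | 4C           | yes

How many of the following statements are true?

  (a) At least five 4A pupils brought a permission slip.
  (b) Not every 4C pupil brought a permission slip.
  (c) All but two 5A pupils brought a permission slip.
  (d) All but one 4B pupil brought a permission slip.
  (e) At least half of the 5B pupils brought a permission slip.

4

(a) 4A: |A| = 9, |A ∩ B| = 5; needs |A ∩ B| ≥ 5 — true.
(b) 4C: |A| = 7, |A ∩ B| = 7; needs A ⊄ B (|A ∖ B| ≥ 1) — false.
(c) 5A: |A| = 6, |A ∩ B| = 4; needs |A ∖ B| = 2 — true.
(d) 4B: |A| = 8, |A ∩ B| = 7; needs |A ∖ B| = 1 — true.
(e) 5B: |A| = 8, |A ∩ B| = 4; needs |A ∩ B| ≥ |A ∖ B| — true.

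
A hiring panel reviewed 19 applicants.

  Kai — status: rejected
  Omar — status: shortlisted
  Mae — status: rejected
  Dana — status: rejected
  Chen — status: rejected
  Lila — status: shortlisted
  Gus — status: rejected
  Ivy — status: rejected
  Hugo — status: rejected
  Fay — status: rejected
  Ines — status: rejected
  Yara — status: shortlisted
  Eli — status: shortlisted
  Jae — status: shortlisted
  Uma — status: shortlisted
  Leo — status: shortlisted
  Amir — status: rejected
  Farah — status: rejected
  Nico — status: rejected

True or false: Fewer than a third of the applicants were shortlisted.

False

Truth condition: |A ∩ B| / |A| < 1/3.
|A| = 19, |A ∩ B| = 7, |A ∖ B| = 12.
|A ∩ B|/|A| = 7/19, so the statement is false.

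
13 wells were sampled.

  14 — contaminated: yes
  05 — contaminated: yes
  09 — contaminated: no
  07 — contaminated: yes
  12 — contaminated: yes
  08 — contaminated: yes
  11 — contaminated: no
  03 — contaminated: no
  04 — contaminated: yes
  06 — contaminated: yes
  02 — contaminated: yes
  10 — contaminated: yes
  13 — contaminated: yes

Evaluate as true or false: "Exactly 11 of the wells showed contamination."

False

Truth condition: |A ∩ B| = 11.
A (the restrictor) = {14, 05, 09, 07, 12, 08, 11, 03, 04, 06, 02, 10, 13}, |A| = 13.
A ∩ B = {14, 05, 07, 12, 08, 04, 06, 02, 10, 13}, so |A ∩ B| = 10.
|A ∩ B| = 10, so the statement is false.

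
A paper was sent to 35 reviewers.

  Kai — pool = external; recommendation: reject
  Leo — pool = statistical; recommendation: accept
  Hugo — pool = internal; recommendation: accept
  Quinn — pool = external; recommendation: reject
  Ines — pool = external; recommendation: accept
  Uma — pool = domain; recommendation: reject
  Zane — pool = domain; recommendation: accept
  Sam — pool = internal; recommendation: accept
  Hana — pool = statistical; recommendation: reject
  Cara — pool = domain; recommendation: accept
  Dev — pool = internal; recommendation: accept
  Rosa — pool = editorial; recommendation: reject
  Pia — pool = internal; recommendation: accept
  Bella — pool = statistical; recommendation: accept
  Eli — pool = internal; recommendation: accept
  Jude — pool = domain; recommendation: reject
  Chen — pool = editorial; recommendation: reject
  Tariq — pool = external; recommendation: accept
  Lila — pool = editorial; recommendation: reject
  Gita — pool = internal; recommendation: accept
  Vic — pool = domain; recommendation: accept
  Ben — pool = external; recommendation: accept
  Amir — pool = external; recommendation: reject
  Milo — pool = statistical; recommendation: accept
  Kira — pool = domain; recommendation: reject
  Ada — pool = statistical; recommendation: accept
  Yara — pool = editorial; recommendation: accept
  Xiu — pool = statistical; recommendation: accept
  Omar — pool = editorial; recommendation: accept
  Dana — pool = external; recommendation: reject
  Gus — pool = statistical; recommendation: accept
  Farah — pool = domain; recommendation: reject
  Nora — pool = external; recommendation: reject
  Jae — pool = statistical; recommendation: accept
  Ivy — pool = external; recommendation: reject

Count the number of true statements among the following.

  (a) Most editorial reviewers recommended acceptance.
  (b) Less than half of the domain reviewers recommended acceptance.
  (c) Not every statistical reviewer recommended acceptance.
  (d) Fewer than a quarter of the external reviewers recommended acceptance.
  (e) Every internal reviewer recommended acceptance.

(a) editorial: |A| = 5, |A ∩ B| = 2; needs |A ∩ B| > |A ∖ B| — false.
(b) domain: |A| = 7, |A ∩ B| = 3; needs |A ∩ B| < |A ∖ B| — true.
(c) statistical: |A| = 8, |A ∩ B| = 7; needs A ⊄ B (|A ∖ B| ≥ 1) — true.
(d) external: |A| = 9, |A ∩ B| = 3; needs |A ∩ B| / |A| < 1/4 — false.
(e) internal: |A| = 6, |A ∩ B| = 6; needs A ⊆ B, i.e. every element of A is in B (|A ∖ B| = 0) — true.

3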